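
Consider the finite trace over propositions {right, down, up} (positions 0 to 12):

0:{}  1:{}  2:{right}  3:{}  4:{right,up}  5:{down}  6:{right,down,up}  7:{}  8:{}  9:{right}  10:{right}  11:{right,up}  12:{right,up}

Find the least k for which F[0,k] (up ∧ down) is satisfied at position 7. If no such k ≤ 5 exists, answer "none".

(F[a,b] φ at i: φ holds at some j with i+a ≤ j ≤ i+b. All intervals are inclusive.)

Scan j = 7,8,… for (up ∧ down):
  j=7: fails
  j=8: fails
  j=9: fails
  j=10: fails
  j=11: fails
  j=12: fails
No j in [7,12] satisfies it → none.

none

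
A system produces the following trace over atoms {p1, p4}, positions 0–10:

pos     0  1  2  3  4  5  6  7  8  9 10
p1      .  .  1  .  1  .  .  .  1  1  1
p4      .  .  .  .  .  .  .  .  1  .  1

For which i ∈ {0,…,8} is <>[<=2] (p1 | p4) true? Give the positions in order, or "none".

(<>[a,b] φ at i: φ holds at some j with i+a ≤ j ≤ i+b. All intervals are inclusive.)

Evaluate at each i in [0,8]:
  i=0: ✓ (witness j=2)
  i=1: ✓ (witness j=2)
  i=2: ✓ (witness j=2)
  i=3: ✓ (witness j=4)
  i=4: ✓ (witness j=4)
  i=5: ✗ (none in [5,7])
  i=6: ✓ (witness j=8)
  i=7: ✓ (witness j=8)
  i=8: ✓ (witness j=8)

0, 1, 2, 3, 4, 6, 7, 8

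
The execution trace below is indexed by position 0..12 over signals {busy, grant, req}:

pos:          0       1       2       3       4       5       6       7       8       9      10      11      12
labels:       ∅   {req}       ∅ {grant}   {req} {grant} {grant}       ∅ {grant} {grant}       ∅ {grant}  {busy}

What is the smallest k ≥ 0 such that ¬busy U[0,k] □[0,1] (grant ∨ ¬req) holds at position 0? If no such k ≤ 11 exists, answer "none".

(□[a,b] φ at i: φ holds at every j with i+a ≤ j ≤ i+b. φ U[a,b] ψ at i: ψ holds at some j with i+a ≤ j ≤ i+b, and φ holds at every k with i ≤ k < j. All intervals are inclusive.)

2

Need earliest j ≥ 0 with □[0,1] (grant ∨ ¬req), and ¬busy at every k in [0,j-1].
  j=0: rhs fails.
  j=1: rhs fails.
  j=2: rhs holds; lhs holds on [0,1]. k = 2.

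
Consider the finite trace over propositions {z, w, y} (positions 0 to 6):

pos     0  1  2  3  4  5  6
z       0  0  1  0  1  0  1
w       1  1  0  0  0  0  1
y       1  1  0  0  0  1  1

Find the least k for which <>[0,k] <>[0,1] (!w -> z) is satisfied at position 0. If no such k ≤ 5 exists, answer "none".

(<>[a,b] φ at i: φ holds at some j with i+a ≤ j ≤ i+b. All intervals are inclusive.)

0

Scan j = 0,1,… for <>[0,1] (!w -> z):
  j=0: holds
First hit at j=0, so smallest k = 0-0 = 0.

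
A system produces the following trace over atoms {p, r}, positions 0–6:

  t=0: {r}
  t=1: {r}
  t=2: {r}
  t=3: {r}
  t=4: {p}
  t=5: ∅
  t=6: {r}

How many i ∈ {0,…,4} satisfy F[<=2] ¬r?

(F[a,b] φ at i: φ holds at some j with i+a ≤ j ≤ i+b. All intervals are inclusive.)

3

Evaluate at each i in [0,4]:
  i=0: ✗ (none in [0,2])
  i=1: ✗ (none in [1,3])
  i=2: ✓ (witness j=4)
  i=3: ✓ (witness j=4)
  i=4: ✓ (witness j=4)
Positions where it holds: {2, 3, 4} → 3.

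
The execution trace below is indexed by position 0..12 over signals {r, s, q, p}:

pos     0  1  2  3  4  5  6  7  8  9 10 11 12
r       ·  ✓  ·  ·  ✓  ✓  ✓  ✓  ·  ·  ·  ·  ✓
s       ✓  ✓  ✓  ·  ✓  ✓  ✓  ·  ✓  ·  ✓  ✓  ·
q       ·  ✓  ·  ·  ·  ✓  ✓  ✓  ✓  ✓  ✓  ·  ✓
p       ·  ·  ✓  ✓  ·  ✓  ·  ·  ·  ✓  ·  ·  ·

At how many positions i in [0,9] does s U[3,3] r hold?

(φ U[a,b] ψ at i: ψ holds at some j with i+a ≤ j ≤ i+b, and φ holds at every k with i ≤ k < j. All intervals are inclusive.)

1

Evaluate at each i in [0,9]:
  i=0: ✗ (no rhs in [3,3])
  i=1: ✗ (lhs fails at k=3 before rhs at j=4)
  i=2: ✗ (lhs fails at k=3 before rhs at j=5)
  i=3: ✗ (lhs fails at k=3 before rhs at j=6)
  i=4: ✓ (rhs at j=7; lhs holds on [4,6])
  i=5: ✗ (no rhs in [8,8])
  i=6: ✗ (no rhs in [9,9])
  i=7: ✗ (no rhs in [10,10])
  i=8: ✗ (no rhs in [11,11])
  i=9: ✗ (lhs fails at k=9 before rhs at j=12)
Positions where it holds: {4} → 1.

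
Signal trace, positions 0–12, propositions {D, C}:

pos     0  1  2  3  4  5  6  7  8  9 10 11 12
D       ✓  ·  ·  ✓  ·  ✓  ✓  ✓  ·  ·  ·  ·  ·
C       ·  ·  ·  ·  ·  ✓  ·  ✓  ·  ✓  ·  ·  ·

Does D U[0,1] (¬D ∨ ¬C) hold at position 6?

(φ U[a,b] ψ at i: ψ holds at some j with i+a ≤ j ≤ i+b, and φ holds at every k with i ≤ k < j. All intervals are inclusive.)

Yes

Need some j in [6,7] with (¬D ∨ ¬C), and D at every k in [6,j-1].
  j=6: (¬D ∨ ¬C) holds; no prefix to check → satisfied.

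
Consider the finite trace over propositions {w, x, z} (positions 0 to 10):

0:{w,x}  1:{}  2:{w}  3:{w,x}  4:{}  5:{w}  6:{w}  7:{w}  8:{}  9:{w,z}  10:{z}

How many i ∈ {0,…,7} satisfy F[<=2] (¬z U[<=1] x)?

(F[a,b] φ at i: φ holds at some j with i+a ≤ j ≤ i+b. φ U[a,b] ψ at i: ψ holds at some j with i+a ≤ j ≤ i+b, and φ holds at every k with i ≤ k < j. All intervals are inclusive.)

Evaluate at each i in [0,7]:
  i=0: ✓ (witness j=0)
  i=1: ✓ (witness j=2)
  i=2: ✓ (witness j=2)
  i=3: ✓ (witness j=3)
  i=4: ✗ (none in [4,6])
  i=5: ✗ (none in [5,7])
  i=6: ✗ (none in [6,8])
  i=7: ✗ (none in [7,9])
Positions where it holds: {0, 1, 2, 3} → 4.

4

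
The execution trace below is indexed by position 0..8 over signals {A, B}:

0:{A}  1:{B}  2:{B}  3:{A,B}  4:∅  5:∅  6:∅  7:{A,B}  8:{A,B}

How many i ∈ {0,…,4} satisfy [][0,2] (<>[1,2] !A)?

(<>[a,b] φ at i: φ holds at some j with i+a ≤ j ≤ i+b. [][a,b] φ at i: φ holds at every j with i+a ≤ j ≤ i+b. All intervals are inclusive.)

4

Evaluate at each i in [0,4]:
  i=0: ✓ (all of [0,2])
  i=1: ✓ (all of [1,3])
  i=2: ✓ (all of [2,4])
  i=3: ✓ (all of [3,5])
  i=4: ✗ (fails at j=6)
Positions where it holds: {0, 1, 2, 3} → 4.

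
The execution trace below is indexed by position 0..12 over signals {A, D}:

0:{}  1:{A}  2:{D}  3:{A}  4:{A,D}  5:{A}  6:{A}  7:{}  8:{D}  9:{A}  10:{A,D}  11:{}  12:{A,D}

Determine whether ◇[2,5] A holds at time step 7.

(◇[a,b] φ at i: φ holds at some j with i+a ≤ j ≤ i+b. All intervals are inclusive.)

Check A at each j in [9,12]:
  j=9: true
  j=10: true
  j=11: false
  j=12: true
Found at j=9 → formula holds.

True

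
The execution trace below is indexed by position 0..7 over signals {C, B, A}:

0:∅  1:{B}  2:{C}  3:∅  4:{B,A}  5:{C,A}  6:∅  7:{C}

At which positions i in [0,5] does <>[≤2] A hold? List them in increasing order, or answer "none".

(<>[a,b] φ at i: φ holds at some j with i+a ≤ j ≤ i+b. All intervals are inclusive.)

Evaluate at each i in [0,5]:
  i=0: ✗ (none in [0,2])
  i=1: ✗ (none in [1,3])
  i=2: ✓ (witness j=4)
  i=3: ✓ (witness j=4)
  i=4: ✓ (witness j=4)
  i=5: ✓ (witness j=5)

2, 3, 4, 5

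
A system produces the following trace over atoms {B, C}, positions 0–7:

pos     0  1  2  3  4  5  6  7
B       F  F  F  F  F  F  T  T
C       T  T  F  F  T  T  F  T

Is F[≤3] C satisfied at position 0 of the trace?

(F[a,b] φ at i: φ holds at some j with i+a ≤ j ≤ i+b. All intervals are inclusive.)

Check C at each j in [0,3]:
  j=0: true
  j=1: true
  j=2: false
  j=3: false
Found at j=0 → formula holds.

Yes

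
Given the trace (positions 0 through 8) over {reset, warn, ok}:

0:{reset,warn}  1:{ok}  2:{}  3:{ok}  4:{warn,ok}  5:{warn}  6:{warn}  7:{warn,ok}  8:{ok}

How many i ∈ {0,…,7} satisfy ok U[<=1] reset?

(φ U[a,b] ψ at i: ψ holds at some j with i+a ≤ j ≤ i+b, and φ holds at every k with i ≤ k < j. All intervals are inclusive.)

Evaluate at each i in [0,7]:
  i=0: ✓ (rhs at j=0)
  i=1: ✗ (no rhs in [1,2])
  i=2: ✗ (no rhs in [2,3])
  i=3: ✗ (no rhs in [3,4])
  i=4: ✗ (no rhs in [4,5])
  i=5: ✗ (no rhs in [5,6])
  i=6: ✗ (no rhs in [6,7])
  i=7: ✗ (no rhs in [7,8])
Positions where it holds: {0} → 1.

1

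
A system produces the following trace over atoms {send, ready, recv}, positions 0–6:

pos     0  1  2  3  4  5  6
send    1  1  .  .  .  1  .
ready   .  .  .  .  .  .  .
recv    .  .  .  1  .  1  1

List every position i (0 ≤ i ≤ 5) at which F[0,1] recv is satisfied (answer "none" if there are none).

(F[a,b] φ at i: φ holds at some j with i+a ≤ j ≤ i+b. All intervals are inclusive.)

2, 3, 4, 5

Evaluate at each i in [0,5]:
  i=0: ✗ (none in [0,1])
  i=1: ✗ (none in [1,2])
  i=2: ✓ (witness j=3)
  i=3: ✓ (witness j=3)
  i=4: ✓ (witness j=5)
  i=5: ✓ (witness j=5)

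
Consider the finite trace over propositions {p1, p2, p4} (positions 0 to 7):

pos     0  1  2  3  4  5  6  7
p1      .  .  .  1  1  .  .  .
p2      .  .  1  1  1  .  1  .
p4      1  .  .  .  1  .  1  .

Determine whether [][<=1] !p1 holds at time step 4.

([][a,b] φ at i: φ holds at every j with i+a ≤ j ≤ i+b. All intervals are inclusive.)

Check !p1 at every j in [4,5]:
  j=4: false
  j=5: true
Fails at j=4 → formula fails.

Does not hold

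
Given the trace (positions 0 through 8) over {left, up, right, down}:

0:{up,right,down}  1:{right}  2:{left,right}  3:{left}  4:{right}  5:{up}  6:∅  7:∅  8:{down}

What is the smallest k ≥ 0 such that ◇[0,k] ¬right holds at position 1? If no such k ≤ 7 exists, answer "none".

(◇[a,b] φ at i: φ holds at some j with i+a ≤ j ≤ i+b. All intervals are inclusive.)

Scan j = 1,2,… for ¬right:
  j=1: fails
  j=2: fails
  j=3: holds
First hit at j=3, so smallest k = 3-1 = 2.

2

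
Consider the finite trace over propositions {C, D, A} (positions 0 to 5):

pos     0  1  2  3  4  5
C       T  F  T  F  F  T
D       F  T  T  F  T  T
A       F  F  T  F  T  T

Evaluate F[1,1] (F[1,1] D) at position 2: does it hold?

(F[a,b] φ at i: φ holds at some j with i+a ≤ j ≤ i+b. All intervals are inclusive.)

Check F[1,1] D at each j in [3,3]:
  j=3: holds (witness at 4)
Found at j=3 → formula holds.

Yes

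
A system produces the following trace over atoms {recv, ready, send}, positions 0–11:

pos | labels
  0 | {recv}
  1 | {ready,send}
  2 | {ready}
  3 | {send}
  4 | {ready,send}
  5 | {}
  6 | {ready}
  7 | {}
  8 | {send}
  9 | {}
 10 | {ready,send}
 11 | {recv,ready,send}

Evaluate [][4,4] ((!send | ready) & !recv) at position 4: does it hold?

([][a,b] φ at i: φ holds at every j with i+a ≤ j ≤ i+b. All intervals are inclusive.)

Does not hold

Check ((!send | ready) & !recv) at every j in [8,8]:
  j=8: false
Fails at j=8 → formula fails.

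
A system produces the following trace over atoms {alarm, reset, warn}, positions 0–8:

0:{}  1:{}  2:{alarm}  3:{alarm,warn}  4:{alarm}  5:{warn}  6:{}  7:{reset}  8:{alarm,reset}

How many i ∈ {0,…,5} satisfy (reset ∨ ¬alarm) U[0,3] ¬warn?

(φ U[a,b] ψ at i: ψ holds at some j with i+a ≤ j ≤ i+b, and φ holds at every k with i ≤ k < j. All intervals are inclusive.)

Evaluate at each i in [0,5]:
  i=0: ✓ (rhs at j=0)
  i=1: ✓ (rhs at j=1)
  i=2: ✓ (rhs at j=2)
  i=3: ✗ (lhs fails at k=3 before rhs at j=4)
  i=4: ✓ (rhs at j=4)
  i=5: ✓ (rhs at j=6; lhs holds on [5,5])
Positions where it holds: {0, 1, 2, 4, 5} → 5.

5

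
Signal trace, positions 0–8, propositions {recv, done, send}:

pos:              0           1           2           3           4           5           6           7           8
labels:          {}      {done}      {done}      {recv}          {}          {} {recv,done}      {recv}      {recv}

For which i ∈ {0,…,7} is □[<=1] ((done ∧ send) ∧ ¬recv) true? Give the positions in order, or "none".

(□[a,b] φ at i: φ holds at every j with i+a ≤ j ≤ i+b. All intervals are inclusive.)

none

Evaluate at each i in [0,7]:
  i=0: ✗ (fails at j=0)
  i=1: ✗ (fails at j=1)
  i=2: ✗ (fails at j=2)
  i=3: ✗ (fails at j=3)
  i=4: ✗ (fails at j=4)
  i=5: ✗ (fails at j=5)
  i=6: ✗ (fails at j=6)
  i=7: ✗ (fails at j=7)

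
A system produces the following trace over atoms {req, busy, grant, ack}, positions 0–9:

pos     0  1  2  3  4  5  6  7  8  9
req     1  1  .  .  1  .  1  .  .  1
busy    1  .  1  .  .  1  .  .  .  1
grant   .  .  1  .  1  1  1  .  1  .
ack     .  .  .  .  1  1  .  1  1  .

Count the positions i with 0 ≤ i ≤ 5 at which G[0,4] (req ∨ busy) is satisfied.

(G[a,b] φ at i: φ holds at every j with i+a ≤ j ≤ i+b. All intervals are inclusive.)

0

Evaluate at each i in [0,5]:
  i=0: ✗ (fails at j=3)
  i=1: ✗ (fails at j=3)
  i=2: ✗ (fails at j=3)
  i=3: ✗ (fails at j=3)
  i=4: ✗ (fails at j=7)
  i=5: ✗ (fails at j=7)
Positions where it holds: {} → 0.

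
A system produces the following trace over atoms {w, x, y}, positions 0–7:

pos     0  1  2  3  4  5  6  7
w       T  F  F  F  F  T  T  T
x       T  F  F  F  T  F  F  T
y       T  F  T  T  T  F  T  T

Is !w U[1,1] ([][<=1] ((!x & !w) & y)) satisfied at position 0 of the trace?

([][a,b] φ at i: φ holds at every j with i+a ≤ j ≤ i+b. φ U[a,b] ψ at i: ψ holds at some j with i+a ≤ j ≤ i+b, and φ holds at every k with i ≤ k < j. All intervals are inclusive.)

False

Need some j in [1,1] with [][<=1] ((!x & !w) & y), and !w at every k in [0,j-1].
  j=1: [][<=1] ((!x & !w) & y) — fails at 1.
No j in the window works → until fails.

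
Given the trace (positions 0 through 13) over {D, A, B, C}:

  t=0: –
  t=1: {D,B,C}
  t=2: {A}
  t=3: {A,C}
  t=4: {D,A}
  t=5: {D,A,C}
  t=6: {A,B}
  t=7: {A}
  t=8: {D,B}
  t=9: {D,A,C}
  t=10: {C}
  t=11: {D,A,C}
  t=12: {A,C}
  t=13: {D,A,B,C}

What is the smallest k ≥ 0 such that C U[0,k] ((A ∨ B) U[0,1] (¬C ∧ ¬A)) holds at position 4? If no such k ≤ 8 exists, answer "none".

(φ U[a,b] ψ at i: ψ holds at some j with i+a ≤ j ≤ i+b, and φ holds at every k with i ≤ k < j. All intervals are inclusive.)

none

Need earliest j ≥ 4 with ((A ∨ B) U[0,1] (¬C ∧ ¬A)), and C at every k in [4,j-1].
  j=4: rhs fails.
  j=5: rhs fails.
  j=6: rhs fails.
  j=7: rhs holds but lhs fails at k=4.
  j=8: rhs holds but lhs fails at k=4.
  j=9: rhs fails.
  j=10: rhs fails.
  j=11: rhs fails.
  j=12: rhs fails.
No witness within the range → none.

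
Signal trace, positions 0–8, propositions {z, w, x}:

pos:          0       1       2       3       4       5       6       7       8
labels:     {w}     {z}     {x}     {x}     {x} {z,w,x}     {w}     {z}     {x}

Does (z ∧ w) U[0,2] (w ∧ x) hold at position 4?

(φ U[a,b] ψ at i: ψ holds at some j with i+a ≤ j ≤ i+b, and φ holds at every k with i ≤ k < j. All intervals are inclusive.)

Need some j in [4,6] with (w ∧ x), and (z ∧ w) at every k in [4,j-1].
  j=4: (w ∧ x) false.
  j=5: (w ∧ x) holds, but (z ∧ w) fails at k=4 → not this j.
  j=6: (w ∧ x) false.
No j in the window works → until fails.

No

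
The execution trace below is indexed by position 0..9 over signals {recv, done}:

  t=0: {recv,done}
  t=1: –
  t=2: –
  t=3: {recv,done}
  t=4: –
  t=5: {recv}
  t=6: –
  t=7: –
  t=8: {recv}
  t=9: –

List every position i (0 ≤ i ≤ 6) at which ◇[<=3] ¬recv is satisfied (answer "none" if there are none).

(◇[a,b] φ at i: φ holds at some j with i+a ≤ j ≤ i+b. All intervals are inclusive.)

0, 1, 2, 3, 4, 5, 6

Evaluate at each i in [0,6]:
  i=0: ✓ (witness j=1)
  i=1: ✓ (witness j=1)
  i=2: ✓ (witness j=2)
  i=3: ✓ (witness j=4)
  i=4: ✓ (witness j=4)
  i=5: ✓ (witness j=6)
  i=6: ✓ (witness j=6)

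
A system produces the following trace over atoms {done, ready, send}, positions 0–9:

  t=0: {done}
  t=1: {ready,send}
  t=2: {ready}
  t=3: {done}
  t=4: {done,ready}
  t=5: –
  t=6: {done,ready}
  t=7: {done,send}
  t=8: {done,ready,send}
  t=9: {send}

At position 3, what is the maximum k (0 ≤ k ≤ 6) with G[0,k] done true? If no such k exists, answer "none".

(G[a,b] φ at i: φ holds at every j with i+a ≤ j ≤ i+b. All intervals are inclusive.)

done must hold from j=3 onward; find where it first fails.
  j=3: holds
  j=4: holds
  j=5: fails
Holds on [3,4], so largest k = 1.

1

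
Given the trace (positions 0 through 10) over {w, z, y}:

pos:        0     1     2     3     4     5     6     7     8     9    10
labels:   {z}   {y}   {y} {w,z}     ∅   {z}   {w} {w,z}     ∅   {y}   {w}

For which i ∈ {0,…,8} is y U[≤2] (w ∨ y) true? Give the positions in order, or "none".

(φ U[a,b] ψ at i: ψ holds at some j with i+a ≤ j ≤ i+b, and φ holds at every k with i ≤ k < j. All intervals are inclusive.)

Evaluate at each i in [0,8]:
  i=0: ✗ (lhs fails at k=0 before rhs at j=1)
  i=1: ✓ (rhs at j=1)
  i=2: ✓ (rhs at j=2)
  i=3: ✓ (rhs at j=3)
  i=4: ✗ (lhs fails at k=4 before rhs at j=6)
  i=5: ✗ (lhs fails at k=5 before rhs at j=6)
  i=6: ✓ (rhs at j=6)
  i=7: ✓ (rhs at j=7)
  i=8: ✗ (lhs fails at k=8 before rhs at j=9)

1, 2, 3, 6, 7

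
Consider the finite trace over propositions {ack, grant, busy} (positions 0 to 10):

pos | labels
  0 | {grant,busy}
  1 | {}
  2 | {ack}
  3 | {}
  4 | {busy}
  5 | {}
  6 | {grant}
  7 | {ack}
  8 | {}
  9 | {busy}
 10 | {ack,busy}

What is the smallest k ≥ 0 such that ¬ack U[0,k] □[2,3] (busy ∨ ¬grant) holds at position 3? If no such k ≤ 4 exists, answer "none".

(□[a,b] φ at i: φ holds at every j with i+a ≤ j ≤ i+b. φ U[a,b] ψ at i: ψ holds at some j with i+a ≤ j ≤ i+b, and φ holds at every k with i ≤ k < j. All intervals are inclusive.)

Need earliest j ≥ 3 with □[2,3] (busy ∨ ¬grant), and ¬ack at every k in [3,j-1].
  j=3: rhs fails.
  j=4: rhs fails.
  j=5: rhs holds; lhs holds on [3,4]. k = 2.

2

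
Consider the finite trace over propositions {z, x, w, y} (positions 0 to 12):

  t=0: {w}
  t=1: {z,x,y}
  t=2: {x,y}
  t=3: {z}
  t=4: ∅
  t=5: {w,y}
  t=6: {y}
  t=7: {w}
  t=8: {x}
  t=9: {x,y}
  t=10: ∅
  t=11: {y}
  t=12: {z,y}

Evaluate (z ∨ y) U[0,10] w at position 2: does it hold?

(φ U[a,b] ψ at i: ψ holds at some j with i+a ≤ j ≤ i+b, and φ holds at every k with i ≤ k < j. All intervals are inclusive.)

No

Need some j in [2,12] with w, and (z ∨ y) at every k in [2,j-1].
  j=2: w false.
  j=3: w false.
  j=4: w false.
  j=5: w holds, but (z ∨ y) fails at k=4 → not this j.
  j=6: w false.
  j=7: w holds, but (z ∨ y) fails at k=4 → not this j.
  j=8: w false.
  j=9: w false.
  j=10: w false.
  j=11: w false.
  j=12: w false.
No j in the window works → until fails.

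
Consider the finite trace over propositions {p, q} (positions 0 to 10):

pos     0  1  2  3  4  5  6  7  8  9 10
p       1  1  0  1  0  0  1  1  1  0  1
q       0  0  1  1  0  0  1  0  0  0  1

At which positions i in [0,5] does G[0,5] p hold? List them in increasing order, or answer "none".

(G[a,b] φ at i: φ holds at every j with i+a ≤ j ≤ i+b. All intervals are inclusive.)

none

Evaluate at each i in [0,5]:
  i=0: ✗ (fails at j=2)
  i=1: ✗ (fails at j=2)
  i=2: ✗ (fails at j=2)
  i=3: ✗ (fails at j=4)
  i=4: ✗ (fails at j=4)
  i=5: ✗ (fails at j=5)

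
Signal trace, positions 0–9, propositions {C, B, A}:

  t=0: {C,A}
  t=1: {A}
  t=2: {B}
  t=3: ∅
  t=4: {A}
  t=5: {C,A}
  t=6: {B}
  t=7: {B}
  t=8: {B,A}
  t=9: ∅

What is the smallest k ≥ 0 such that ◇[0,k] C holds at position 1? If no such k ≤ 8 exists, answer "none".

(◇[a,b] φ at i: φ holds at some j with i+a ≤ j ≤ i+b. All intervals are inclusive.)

4

Scan j = 1,2,… for C:
  j=1: fails
  j=2: fails
  j=3: fails
  j=4: fails
  j=5: holds
First hit at j=5, so smallest k = 5-1 = 4.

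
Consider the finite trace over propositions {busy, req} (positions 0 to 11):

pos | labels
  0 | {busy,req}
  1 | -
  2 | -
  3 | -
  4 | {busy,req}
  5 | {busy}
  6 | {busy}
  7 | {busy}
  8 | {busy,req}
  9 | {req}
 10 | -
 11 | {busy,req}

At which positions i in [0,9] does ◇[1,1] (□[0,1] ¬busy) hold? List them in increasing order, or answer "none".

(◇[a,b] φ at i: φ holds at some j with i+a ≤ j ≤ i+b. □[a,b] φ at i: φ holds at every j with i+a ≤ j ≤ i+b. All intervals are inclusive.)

Evaluate at each i in [0,9]:
  i=0: ✓ (witness j=1)
  i=1: ✓ (witness j=2)
  i=2: ✗ (none in [3,3])
  i=3: ✗ (none in [4,4])
  i=4: ✗ (none in [5,5])
  i=5: ✗ (none in [6,6])
  i=6: ✗ (none in [7,7])
  i=7: ✗ (none in [8,8])
  i=8: ✓ (witness j=9)
  i=9: ✗ (none in [10,10])

0, 1, 8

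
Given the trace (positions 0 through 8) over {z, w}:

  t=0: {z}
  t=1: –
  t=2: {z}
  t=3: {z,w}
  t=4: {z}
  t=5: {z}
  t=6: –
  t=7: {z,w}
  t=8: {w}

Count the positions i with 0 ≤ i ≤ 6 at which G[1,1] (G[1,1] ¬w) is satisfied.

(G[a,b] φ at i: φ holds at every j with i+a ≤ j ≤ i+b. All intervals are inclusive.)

4

Evaluate at each i in [0,6]:
  i=0: ✓ (all of [1,1])
  i=1: ✗ (fails at j=2)
  i=2: ✓ (all of [3,3])
  i=3: ✓ (all of [4,4])
  i=4: ✓ (all of [5,5])
  i=5: ✗ (fails at j=6)
  i=6: ✗ (fails at j=7)
Positions where it holds: {0, 2, 3, 4} → 4.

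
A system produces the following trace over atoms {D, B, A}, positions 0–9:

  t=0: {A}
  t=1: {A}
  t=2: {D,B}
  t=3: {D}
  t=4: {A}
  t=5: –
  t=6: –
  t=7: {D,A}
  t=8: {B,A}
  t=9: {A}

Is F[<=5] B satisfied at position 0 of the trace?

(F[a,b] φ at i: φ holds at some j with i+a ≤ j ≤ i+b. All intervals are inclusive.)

Check B at each j in [0,5]:
  j=0: false
  j=1: false
  j=2: true
  j=3: false
  j=4: false
  j=5: false
Found at j=2 → formula holds.

Yes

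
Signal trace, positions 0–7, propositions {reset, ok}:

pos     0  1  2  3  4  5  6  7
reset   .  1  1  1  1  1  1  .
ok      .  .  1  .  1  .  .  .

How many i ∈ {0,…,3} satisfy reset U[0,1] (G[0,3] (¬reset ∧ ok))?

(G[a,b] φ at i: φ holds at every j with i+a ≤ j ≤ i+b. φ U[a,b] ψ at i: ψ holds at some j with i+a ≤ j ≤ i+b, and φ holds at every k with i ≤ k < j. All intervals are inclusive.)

0

Evaluate at each i in [0,3]:
  i=0: ✗ (no rhs in [0,1])
  i=1: ✗ (no rhs in [1,2])
  i=2: ✗ (no rhs in [2,3])
  i=3: ✗ (no rhs in [3,4])
Positions where it holds: {} → 0.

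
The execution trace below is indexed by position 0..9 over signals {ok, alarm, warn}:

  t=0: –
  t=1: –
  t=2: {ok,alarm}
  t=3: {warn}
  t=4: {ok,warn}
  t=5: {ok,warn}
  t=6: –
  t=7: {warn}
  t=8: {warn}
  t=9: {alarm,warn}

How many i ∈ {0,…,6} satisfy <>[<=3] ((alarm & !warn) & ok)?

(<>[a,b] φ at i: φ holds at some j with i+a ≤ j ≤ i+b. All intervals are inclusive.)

Evaluate at each i in [0,6]:
  i=0: ✓ (witness j=2)
  i=1: ✓ (witness j=2)
  i=2: ✓ (witness j=2)
  i=3: ✗ (none in [3,6])
  i=4: ✗ (none in [4,7])
  i=5: ✗ (none in [5,8])
  i=6: ✗ (none in [6,9])
Positions where it holds: {0, 1, 2} → 3.

3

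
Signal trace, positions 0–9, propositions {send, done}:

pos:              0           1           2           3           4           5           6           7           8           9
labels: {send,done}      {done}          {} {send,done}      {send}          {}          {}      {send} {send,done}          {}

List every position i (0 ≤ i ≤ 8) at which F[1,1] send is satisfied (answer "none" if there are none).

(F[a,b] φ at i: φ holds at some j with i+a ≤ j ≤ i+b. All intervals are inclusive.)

Evaluate at each i in [0,8]:
  i=0: ✗ (none in [1,1])
  i=1: ✗ (none in [2,2])
  i=2: ✓ (witness j=3)
  i=3: ✓ (witness j=4)
  i=4: ✗ (none in [5,5])
  i=5: ✗ (none in [6,6])
  i=6: ✓ (witness j=7)
  i=7: ✓ (witness j=8)
  i=8: ✗ (none in [9,9])

2, 3, 6, 7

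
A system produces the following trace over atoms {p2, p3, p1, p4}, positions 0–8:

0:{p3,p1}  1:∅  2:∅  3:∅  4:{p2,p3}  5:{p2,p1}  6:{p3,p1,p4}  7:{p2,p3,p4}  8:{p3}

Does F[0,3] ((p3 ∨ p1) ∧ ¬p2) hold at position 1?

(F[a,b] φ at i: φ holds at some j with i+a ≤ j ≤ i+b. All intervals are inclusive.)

Check ((p3 ∨ p1) ∧ ¬p2) at each j in [1,4]:
  j=1: false
  j=2: false
  j=3: false
  j=4: false
No position in the window satisfies it → formula fails.

No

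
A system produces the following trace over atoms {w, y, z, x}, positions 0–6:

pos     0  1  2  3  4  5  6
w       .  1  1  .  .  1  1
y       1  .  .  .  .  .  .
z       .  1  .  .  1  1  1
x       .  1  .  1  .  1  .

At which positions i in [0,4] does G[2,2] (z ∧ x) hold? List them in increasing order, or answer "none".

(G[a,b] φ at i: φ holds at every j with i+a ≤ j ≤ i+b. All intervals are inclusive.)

Evaluate at each i in [0,4]:
  i=0: ✗ (fails at j=2)
  i=1: ✗ (fails at j=3)
  i=2: ✗ (fails at j=4)
  i=3: ✓ (all of [5,5])
  i=4: ✗ (fails at j=6)

3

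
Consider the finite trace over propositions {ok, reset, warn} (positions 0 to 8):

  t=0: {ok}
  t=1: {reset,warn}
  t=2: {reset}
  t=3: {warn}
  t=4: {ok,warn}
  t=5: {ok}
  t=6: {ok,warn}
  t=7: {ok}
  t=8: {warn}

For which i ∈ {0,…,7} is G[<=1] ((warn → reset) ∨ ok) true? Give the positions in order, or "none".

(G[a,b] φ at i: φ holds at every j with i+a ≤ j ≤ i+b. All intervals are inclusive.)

0, 1, 4, 5, 6

Evaluate at each i in [0,7]:
  i=0: ✓ (all of [0,1])
  i=1: ✓ (all of [1,2])
  i=2: ✗ (fails at j=3)
  i=3: ✗ (fails at j=3)
  i=4: ✓ (all of [4,5])
  i=5: ✓ (all of [5,6])
  i=6: ✓ (all of [6,7])
  i=7: ✗ (fails at j=8)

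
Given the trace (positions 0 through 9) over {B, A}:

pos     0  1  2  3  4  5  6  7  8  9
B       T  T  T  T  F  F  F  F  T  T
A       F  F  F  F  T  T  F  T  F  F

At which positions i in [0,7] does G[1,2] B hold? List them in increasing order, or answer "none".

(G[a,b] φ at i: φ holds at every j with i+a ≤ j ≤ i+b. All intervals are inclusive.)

0, 1, 7

Evaluate at each i in [0,7]:
  i=0: ✓ (all of [1,2])
  i=1: ✓ (all of [2,3])
  i=2: ✗ (fails at j=4)
  i=3: ✗ (fails at j=4)
  i=4: ✗ (fails at j=5)
  i=5: ✗ (fails at j=6)
  i=6: ✗ (fails at j=7)
  i=7: ✓ (all of [8,9])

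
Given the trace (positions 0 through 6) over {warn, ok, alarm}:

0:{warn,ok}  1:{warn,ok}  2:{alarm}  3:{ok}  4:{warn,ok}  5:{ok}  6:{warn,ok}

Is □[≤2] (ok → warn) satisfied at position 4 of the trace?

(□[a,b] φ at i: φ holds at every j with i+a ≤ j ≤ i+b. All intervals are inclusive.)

Check (ok → warn) at every j in [4,6]:
  j=4: antecedent true; consequent true → ✓
  j=5: antecedent true; consequent false → ✗
  j=6: antecedent true; consequent true → ✓
Fails at j=5 → formula fails.

No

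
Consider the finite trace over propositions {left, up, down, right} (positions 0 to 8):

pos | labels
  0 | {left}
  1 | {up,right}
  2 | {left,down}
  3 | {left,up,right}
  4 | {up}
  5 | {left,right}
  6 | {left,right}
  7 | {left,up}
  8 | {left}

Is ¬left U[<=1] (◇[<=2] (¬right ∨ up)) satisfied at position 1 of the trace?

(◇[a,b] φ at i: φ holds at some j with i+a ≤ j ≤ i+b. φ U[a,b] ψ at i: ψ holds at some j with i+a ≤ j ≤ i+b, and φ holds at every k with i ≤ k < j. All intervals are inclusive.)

Need some j in [1,2] with ◇[<=2] (¬right ∨ up), and ¬left at every k in [1,j-1].
  j=1: ◇[<=2] (¬right ∨ up) holds; no prefix to check → satisfied.

True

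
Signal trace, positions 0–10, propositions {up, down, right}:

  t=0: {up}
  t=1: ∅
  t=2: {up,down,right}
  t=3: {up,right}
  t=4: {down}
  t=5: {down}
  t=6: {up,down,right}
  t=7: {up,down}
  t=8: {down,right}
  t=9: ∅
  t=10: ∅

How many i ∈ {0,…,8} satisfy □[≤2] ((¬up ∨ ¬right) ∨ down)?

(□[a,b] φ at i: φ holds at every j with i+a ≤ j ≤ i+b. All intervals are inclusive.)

Evaluate at each i in [0,8]:
  i=0: ✓ (all of [0,2])
  i=1: ✗ (fails at j=3)
  i=2: ✗ (fails at j=3)
  i=3: ✗ (fails at j=3)
  i=4: ✓ (all of [4,6])
  i=5: ✓ (all of [5,7])
  i=6: ✓ (all of [6,8])
  i=7: ✓ (all of [7,9])
  i=8: ✓ (all of [8,10])
Positions where it holds: {0, 4, 5, 6, 7, 8} → 6.

6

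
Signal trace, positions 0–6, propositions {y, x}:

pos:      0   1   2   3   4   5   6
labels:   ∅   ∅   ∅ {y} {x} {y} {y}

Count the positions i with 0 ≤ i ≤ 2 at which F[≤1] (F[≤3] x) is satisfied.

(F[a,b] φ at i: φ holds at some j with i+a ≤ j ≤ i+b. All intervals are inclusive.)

3

Evaluate at each i in [0,2]:
  i=0: ✓ (witness j=1)
  i=1: ✓ (witness j=1)
  i=2: ✓ (witness j=2)
Positions where it holds: {0, 1, 2} → 3.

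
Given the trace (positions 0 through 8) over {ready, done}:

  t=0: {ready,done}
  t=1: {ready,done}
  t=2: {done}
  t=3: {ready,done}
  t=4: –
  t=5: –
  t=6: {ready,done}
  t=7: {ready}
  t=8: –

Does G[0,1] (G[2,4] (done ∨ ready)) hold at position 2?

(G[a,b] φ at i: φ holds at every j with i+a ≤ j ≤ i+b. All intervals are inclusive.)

False

Check G[2,4] (done ∨ ready) at every j in [2,3]:
  j=2: fails at 4
  j=3: fails at 5
Fails at j=2 → formula fails.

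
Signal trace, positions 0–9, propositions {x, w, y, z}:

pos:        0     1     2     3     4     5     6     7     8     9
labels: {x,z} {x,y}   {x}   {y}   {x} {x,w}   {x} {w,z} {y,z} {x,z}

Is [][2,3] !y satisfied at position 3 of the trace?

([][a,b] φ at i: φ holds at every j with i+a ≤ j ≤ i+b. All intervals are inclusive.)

Yes

Check !y at every j in [5,6]:
  j=5: true
  j=6: true
All positions satisfy it → formula holds.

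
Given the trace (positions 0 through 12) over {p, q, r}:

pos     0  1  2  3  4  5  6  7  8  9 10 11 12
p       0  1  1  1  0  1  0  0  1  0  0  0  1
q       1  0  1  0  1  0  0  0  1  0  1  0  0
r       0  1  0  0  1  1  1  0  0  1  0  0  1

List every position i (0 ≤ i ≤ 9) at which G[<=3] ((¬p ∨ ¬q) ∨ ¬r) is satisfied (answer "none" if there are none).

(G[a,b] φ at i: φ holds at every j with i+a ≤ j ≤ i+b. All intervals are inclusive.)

0, 1, 2, 3, 4, 5, 6, 7, 8, 9

Evaluate at each i in [0,9]:
  i=0: ✓ (all of [0,3])
  i=1: ✓ (all of [1,4])
  i=2: ✓ (all of [2,5])
  i=3: ✓ (all of [3,6])
  i=4: ✓ (all of [4,7])
  i=5: ✓ (all of [5,8])
  i=6: ✓ (all of [6,9])
  i=7: ✓ (all of [7,10])
  i=8: ✓ (all of [8,11])
  i=9: ✓ (all of [9,12])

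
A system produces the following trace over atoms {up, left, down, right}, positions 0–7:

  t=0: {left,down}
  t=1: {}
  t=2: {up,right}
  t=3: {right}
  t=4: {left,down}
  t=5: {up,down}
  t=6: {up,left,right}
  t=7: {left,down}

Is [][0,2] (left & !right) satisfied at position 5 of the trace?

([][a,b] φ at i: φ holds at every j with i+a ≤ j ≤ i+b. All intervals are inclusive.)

Check (left & !right) at every j in [5,7]:
  j=5: false
  j=6: false
  j=7: true
Fails at j=5 → formula fails.

False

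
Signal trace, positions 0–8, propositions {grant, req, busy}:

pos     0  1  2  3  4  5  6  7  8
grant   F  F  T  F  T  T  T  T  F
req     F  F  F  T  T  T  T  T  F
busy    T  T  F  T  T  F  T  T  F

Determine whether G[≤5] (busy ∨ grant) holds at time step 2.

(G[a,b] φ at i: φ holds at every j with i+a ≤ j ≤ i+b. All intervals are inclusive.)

Check (busy ∨ grant) at every j in [2,7]:
  j=2: true
  j=3: true
  j=4: true
  j=5: true
  j=6: true
  j=7: true
All positions satisfy it → formula holds.

Holds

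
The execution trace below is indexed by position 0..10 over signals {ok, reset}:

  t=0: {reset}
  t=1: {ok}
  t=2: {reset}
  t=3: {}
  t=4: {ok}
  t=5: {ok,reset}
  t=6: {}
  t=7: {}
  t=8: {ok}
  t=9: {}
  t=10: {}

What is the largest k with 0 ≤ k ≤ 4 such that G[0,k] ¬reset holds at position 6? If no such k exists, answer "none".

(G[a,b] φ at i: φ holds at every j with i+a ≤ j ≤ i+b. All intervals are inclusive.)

4

¬reset must hold from j=6 onward; find where it first fails.
  j=6: holds
  j=7: holds
  j=8: holds
  j=9: holds
  j=10: holds
Holds through j=10; largest k = 4.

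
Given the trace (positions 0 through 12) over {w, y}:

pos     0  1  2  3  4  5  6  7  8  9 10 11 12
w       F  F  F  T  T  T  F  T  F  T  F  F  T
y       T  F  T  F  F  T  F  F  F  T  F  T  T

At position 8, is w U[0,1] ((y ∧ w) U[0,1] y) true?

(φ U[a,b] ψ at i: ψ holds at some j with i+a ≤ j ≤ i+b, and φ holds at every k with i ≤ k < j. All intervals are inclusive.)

Need some j in [8,9] with ((y ∧ w) U[0,1] y), and w at every k in [8,j-1].
  j=8: ((y ∧ w) U[0,1] y) — fails.
  j=9: ((y ∧ w) U[0,1] y) holds, but w fails at k=8 → not this j.
No j in the window works → until fails.

Does not hold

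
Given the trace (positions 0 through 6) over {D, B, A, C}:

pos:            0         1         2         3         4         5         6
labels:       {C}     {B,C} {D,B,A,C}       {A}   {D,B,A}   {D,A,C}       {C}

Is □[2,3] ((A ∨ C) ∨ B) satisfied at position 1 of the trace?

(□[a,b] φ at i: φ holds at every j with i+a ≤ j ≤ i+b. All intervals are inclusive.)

Check ((A ∨ C) ∨ B) at every j in [3,4]:
  j=3: true
  j=4: true
All positions satisfy it → formula holds.

Yes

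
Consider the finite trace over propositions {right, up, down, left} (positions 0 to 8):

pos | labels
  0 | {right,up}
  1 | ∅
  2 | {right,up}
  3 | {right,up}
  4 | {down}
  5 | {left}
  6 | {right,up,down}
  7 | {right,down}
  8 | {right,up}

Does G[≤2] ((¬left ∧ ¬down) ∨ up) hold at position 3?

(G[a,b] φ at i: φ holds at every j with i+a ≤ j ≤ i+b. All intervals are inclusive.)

False

Check ((¬left ∧ ¬down) ∨ up) at every j in [3,5]:
  j=3: true
  j=4: false
  j=5: false
Fails at j=4 → formula fails.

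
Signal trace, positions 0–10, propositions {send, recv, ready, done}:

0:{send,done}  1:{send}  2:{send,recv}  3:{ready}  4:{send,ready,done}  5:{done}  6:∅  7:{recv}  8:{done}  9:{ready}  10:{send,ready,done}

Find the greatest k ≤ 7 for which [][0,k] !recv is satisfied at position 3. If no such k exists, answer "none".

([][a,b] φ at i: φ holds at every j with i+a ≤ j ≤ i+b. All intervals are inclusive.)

!recv must hold from j=3 onward; find where it first fails.
  j=3: holds
  j=4: holds
  j=5: holds
  j=6: holds
  j=7: fails
Holds on [3,6], so largest k = 3.

3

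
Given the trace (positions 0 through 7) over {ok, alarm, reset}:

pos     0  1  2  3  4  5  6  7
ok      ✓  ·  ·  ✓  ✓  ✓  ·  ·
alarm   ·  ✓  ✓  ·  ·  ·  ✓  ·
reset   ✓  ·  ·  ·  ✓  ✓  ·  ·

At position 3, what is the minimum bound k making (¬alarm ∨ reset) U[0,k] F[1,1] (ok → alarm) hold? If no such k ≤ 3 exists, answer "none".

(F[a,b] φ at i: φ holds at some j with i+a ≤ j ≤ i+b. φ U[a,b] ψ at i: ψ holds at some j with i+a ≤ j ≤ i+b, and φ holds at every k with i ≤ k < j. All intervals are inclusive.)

Need earliest j ≥ 3 with F[1,1] (ok → alarm), and (¬alarm ∨ reset) at every k in [3,j-1].
  j=3: rhs fails.
  j=4: rhs fails.
  j=5: rhs holds; lhs holds on [3,4]. k = 2.

2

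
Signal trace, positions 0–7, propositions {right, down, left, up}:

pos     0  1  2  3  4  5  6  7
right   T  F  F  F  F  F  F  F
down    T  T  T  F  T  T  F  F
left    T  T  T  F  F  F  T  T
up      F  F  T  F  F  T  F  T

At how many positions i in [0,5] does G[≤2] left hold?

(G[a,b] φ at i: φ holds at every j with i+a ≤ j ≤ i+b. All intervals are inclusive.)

1

Evaluate at each i in [0,5]:
  i=0: ✓ (all of [0,2])
  i=1: ✗ (fails at j=3)
  i=2: ✗ (fails at j=3)
  i=3: ✗ (fails at j=3)
  i=4: ✗ (fails at j=4)
  i=5: ✗ (fails at j=5)
Positions where it holds: {0} → 1.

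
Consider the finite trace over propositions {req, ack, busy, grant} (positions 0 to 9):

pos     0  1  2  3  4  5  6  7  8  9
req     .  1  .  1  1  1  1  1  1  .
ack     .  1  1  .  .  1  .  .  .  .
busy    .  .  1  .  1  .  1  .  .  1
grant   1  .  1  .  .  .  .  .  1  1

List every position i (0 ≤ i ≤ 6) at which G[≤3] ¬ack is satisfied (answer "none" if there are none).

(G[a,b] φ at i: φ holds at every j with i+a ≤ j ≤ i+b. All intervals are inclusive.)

Evaluate at each i in [0,6]:
  i=0: ✗ (fails at j=1)
  i=1: ✗ (fails at j=1)
  i=2: ✗ (fails at j=2)
  i=3: ✗ (fails at j=5)
  i=4: ✗ (fails at j=5)
  i=5: ✗ (fails at j=5)
  i=6: ✓ (all of [6,9])

6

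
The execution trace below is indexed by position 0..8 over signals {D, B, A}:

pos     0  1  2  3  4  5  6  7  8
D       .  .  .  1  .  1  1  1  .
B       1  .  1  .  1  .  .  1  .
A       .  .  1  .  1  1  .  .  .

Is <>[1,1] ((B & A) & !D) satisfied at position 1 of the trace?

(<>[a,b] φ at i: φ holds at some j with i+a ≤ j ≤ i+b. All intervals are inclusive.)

Yes

Check ((B & A) & !D) at each j in [2,2]:
  j=2: true
Found at j=2 → formula holds.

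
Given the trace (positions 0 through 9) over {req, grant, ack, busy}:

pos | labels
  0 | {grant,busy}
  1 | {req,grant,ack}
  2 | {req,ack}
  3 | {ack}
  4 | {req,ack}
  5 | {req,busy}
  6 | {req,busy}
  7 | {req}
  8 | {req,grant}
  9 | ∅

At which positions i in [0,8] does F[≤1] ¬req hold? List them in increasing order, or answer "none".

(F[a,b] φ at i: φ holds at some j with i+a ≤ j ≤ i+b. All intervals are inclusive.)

0, 2, 3, 8

Evaluate at each i in [0,8]:
  i=0: ✓ (witness j=0)
  i=1: ✗ (none in [1,2])
  i=2: ✓ (witness j=3)
  i=3: ✓ (witness j=3)
  i=4: ✗ (none in [4,5])
  i=5: ✗ (none in [5,6])
  i=6: ✗ (none in [6,7])
  i=7: ✗ (none in [7,8])
  i=8: ✓ (witness j=9)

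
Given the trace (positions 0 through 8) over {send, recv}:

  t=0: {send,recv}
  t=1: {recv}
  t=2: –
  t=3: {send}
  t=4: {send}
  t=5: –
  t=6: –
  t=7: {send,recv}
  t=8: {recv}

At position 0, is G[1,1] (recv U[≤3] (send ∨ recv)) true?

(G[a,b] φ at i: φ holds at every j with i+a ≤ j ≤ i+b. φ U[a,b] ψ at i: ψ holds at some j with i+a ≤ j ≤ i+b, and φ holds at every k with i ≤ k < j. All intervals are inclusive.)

Check (recv U[≤3] (send ∨ recv)) at every j in [1,1]:
  j=1: holds
All positions satisfy it → formula holds.

Yes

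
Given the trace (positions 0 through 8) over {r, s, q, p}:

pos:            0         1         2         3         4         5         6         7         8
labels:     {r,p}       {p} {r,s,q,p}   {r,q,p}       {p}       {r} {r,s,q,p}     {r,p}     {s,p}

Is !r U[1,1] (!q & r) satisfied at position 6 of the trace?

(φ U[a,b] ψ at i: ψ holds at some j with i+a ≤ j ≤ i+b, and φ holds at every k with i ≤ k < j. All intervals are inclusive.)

False

Need some j in [7,7] with (!q & r), and !r at every k in [6,j-1].
  j=7: (!q & r) holds, but !r fails at k=6 → not this j.
No j in the window works → until fails.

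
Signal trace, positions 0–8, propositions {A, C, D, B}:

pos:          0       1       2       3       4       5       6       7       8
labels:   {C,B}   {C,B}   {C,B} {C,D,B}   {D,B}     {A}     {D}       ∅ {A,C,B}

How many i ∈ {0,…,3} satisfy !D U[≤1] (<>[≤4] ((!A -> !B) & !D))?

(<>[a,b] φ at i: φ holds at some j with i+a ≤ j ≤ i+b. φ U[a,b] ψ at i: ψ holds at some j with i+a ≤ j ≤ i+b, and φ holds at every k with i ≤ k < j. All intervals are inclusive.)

Evaluate at each i in [0,3]:
  i=0: ✓ (rhs at j=1; lhs holds on [0,0])
  i=1: ✓ (rhs at j=1)
  i=2: ✓ (rhs at j=2)
  i=3: ✓ (rhs at j=3)
Positions where it holds: {0, 1, 2, 3} → 4.

4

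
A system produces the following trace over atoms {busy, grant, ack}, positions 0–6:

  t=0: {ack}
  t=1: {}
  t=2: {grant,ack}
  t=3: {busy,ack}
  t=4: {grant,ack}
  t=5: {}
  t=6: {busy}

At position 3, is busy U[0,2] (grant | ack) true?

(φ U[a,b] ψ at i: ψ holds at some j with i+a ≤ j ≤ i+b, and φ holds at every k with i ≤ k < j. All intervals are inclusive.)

True

Need some j in [3,5] with (grant | ack), and busy at every k in [3,j-1].
  j=3: (grant | ack) holds; no prefix to check → satisfied.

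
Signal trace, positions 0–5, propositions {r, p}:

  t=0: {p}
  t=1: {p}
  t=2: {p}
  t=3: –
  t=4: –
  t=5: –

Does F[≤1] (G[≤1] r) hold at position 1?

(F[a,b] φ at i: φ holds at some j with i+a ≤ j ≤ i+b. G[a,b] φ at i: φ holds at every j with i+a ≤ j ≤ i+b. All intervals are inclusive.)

False

Check G[≤1] r at each j in [1,2]:
  j=1: fails at 1
  j=2: fails at 2
No position in the window satisfies it → formula fails.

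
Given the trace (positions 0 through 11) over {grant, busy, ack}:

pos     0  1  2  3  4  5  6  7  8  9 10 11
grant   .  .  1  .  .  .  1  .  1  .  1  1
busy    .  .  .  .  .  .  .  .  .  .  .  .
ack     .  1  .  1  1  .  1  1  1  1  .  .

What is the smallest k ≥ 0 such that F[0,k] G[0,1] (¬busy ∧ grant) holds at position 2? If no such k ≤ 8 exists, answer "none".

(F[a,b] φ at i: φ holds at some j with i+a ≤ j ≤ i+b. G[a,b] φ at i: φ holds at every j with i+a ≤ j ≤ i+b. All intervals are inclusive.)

8

Scan j = 2,3,… for G[0,1] (¬busy ∧ grant):
  j=2: fails
  j=3: fails
  j=4: fails
  j=5: fails
  j=6: fails
  j=7: fails
  j=8: fails
  j=9: fails
  j=10: holds
First hit at j=10, so smallest k = 10-2 = 8.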